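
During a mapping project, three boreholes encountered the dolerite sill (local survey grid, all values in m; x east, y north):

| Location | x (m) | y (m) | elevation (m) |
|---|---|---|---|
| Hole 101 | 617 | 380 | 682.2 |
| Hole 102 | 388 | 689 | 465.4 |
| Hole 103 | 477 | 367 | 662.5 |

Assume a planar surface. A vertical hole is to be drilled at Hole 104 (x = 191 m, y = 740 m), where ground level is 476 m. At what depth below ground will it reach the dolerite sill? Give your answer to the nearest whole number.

Two edge vectors: Hole 101→Hole 102 = (-229, 309, -216.8), Hole 101→Hole 103 = (-140, -13, -19.7).
Normal n = (Hole 101→Hole 102) × (Hole 101→Hole 103) = (-8905.7, 25840.7, 46237).
So ∂z/∂x = −n_x/n_z = 0.19261 and ∂z/∂y = −n_y/n_z = −0.55887.
Intercept c from Hole 101: 682.2 − 118.84 + 212.37 = 775.73.
At (191, 740): z_contact = 36.8 − 413.6 + 775.73 = 399.0 m.
Depth below ground = 476 − 399.0 = 77 m.

77 m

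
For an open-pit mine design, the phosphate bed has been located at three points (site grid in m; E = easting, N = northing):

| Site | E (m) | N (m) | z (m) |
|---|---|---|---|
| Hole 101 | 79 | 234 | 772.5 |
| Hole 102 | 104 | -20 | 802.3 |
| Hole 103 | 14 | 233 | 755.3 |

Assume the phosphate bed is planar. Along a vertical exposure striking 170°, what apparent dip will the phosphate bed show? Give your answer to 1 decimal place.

Let the plane be z = a·E + b·N + c.
Hole 102−Hole 101: 25a − 254b = 29.8;  Hole 103−Hole 101: −65a − 1b = −17.2.
Solving gives a = 0.26602, b = −0.09114.
Unit vector along 170° is (sin 170°, cos 170°) = (0.1736, -0.9848).
Slope in that direction = a·(0.1736) + b·(-0.9848) = 0.13595.
Apparent dip = arctan|0.13595| = 7.7° (true dip is 15.7°, so apparent ≤ true as expected).

7.7°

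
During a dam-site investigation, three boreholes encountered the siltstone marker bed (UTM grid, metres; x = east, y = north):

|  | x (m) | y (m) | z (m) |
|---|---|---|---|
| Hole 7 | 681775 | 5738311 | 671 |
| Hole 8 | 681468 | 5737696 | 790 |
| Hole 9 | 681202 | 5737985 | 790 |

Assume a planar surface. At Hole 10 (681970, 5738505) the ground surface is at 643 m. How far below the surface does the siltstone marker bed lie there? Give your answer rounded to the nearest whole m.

23 m

Let the plane be z = a·x + b·y + c.
Hole 8−Hole 7: −307a − 615b = 119;  Hole 9−Hole 7: −573a − 326b = 119.
Solving gives a = −0.13630293, b = −0.12545529.
Then c = 671 − a·681775 − b·5738311 = 813500.38.
At (681970, 5738505): z_contact = −92954.5 − 719925.8 + 813500.38 = 620.1 m.
Depth below ground = 643 − 620.1 = 23 m.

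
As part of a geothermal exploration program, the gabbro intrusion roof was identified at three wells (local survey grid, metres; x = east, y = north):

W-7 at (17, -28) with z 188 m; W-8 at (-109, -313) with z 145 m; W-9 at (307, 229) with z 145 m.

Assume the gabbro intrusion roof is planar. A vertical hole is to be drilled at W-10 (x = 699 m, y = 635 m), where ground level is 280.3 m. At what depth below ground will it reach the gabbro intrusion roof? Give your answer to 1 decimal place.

Let the plane be z = a·x + b·y + c.
W-8−W-7: −126a − 285b = −43;  W-9−W-7: 290a + 257b = −43.
Solving gives a = −0.46363, b = 0.35585.
Then c = 188 − a·17 − b·-28 = 205.85.
At (699, 635): z_contact = −324.08 + 225.97 + 205.85 = 107.73 m.
Depth below ground = 280.3 − 107.73 = 172.6 m.

172.6 m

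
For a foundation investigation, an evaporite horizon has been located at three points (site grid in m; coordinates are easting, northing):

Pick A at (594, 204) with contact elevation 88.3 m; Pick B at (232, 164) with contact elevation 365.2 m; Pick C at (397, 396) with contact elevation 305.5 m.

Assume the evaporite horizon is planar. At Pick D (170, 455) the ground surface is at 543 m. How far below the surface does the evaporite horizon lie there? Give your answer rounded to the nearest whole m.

Two edge vectors: Pick A→Pick B = (-362, -40, 276.9), Pick A→Pick C = (-197, 192, 217.2).
Normal n = (Pick A→Pick B) × (Pick A→Pick C) = (-61852.8, 24077.1, -77384).
So ∂z/∂easting = −n_x/n_z = −0.79930 and ∂z/∂northing = −n_y/n_z = 0.31114.
Intercept c from Pick A: 88.3 + 474.78 − 63.47 = 499.61.
At (170, 455): z_contact = −135.9 + 141.6 + 499.61 = 505.3 m.
Depth below ground = 543 − 505.3 = 38 m.

38 m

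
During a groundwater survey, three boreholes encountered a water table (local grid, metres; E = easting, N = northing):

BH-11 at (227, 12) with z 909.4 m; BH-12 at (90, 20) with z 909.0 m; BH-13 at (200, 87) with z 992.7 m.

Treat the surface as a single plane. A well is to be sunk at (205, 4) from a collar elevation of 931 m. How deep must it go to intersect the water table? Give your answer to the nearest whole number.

32 m

Let the plane be z = a·E + b·N + c.
BH-12−BH-11: −137a + 8b = −0.4;  BH-13−BH-11: −27a + 75b = 83.3.
Solving gives a = 0.06923, b = 1.13559.
Then c = 909.4 − a·227 − b·12 = 880.06.
At (205, 4): z_contact = 14.2 + 4.5 + 880.06 = 898.8 m.
Depth below ground = 931 − 898.8 = 32 m.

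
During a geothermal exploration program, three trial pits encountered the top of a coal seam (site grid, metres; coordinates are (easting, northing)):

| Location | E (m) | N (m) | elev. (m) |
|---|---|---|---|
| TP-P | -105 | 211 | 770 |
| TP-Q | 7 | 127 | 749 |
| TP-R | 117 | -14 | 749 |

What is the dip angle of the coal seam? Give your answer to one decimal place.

29.8°

Two edge vectors: TP-P→TP-Q = (112, -84, -21), TP-P→TP-R = (222, -225, -21).
Normal n = (TP-P→TP-Q) × (TP-P→TP-R) = (-2961, -2310, -6552).
So ∂z/∂E = −n_x/n_z = −0.45192 and ∂z/∂N = −n_y/n_z = −0.35256.
Gradient magnitude |∇z| = √(a² + b²) = √(0.20423 + 0.12430) = 0.57318.
True dip = arctan(0.57318) = 29.8°, dipping toward NE (azimuth ≈ 052°).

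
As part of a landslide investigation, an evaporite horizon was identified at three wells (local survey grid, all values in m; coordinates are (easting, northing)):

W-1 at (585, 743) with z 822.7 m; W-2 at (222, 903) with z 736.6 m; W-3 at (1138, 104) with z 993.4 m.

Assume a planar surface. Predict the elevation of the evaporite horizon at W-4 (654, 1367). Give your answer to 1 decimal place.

Two edge vectors: W-1→W-2 = (-363, 160, -86.1), W-1→W-3 = (553, -639, 170.7).
Normal n = (W-1→W-2) × (W-1→W-3) = (-27705.9, 14350.8, 143477).
So ∂z/∂E = −n_x/n_z = 0.193103 and ∂z/∂N = −n_y/n_z = −0.100022.
Intercept c from W-1: 822.7 − 112.97 + 74.32 = 784.05.
At (654, 1367): z = 126.3 − 136.7 + 784.05 = 773.6 m.

773.6 m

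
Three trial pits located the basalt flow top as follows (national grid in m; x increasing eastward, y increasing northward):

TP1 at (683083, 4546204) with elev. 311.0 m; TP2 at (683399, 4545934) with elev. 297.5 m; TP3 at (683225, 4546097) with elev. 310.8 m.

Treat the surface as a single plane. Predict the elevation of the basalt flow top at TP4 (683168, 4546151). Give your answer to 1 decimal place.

315.4 m

Two edge vectors: TP1→TP2 = (316, -270, -13.5), TP1→TP3 = (142, -107, -0.2).
Normal n = (TP1→TP2) × (TP1→TP3) = (-1390.5, -1853.8, 4528).
So ∂z/∂x = −n_x/n_z = 0.307089223 and ∂z/∂y = −n_y/n_z = 0.409408127.
Intercept c from TP1: 311 − 209767.43 − 1861252.87 = −2070709.29.
At (683168, 4546151): z = 209793.5 + 1861231.2 − 2070709.29 = 315.4 m.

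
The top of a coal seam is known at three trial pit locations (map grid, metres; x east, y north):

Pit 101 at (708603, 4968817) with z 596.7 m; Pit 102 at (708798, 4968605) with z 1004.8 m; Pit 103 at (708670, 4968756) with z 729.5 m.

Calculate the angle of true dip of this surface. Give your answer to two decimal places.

57.08°

Two edge vectors: Pit 101→Pit 102 = (195, -212, 408.1), Pit 101→Pit 103 = (67, -61, 132.8).
Normal n = (Pit 101→Pit 102) × (Pit 101→Pit 103) = (-3259.5, 1446.7, 2309).
So ∂z/∂x = −n_x/n_z = 1.41165 and ∂z/∂y = −n_y/n_z = −0.62655.
Gradient magnitude |∇z| = √(a² + b²) = √(1.99276 + 0.39256) = 1.54445.
True dip = arctan(1.54445) = 57.08°, dipping toward WNW (azimuth ≈ 294°).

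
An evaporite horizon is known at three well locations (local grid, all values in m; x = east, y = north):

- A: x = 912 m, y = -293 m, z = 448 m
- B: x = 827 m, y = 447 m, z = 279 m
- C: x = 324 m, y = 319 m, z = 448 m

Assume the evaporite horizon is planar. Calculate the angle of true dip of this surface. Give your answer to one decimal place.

Two edge vectors: A→B = (-85, 740, -169), A→C = (-588, 612, 0).
Normal n = (A→B) × (A→C) = (103428, 99372, 383100).
So ∂z/∂x = −n_x/n_z = −0.26998 and ∂z/∂y = −n_y/n_z = −0.25939.
Gradient magnitude |∇z| = √(a² + b²) = √(0.07289 + 0.06728) = 0.37439.
True dip = arctan(0.37439) = 20.5°, dipping toward NE (azimuth ≈ 046°).

20.5°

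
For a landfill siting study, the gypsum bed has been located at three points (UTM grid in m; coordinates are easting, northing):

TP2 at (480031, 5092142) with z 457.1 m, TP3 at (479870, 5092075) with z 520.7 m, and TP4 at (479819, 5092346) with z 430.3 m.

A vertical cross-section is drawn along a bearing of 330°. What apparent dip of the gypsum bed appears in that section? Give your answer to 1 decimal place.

11.8°

Two edge vectors: TP2→TP3 = (-161, -67, 63.6), TP2→TP4 = (-212, 204, -26.8).
Normal n = (TP2→TP3) × (TP2→TP4) = (-11178.8, -17798, -47048).
So ∂z/∂easting = −n_x/n_z = −0.23760 and ∂z/∂northing = −n_y/n_z = −0.37829.
Unit vector along 330° is (sin 330°, cos 330°) = (-0.5000, 0.8660).
Slope in that direction = a·(-0.5000) + b·(0.8660) = −0.20881.
Apparent dip = arctan|0.20881| = 11.8° (true dip is 24.1°, so apparent ≤ true as expected).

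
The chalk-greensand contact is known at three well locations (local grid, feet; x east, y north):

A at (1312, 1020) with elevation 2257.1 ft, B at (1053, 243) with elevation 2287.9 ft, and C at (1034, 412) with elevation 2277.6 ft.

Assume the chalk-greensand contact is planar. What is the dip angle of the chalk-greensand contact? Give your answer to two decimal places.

Two edge vectors: A→B = (-259, -777, 30.8), A→C = (-278, -608, 20.5).
Normal n = (A→B) × (A→C) = (2797.9, -3252.9, -58534).
So ∂z/∂x = −n_x/n_z = 0.04780 and ∂z/∂y = −n_y/n_z = −0.05557.
Gradient magnitude |∇z| = √(a² + b²) = √(0.00228 + 0.00309) = 0.07330.
True dip = arctan(0.07330) = 4.19°, dipping toward NW (azimuth ≈ 319°).

4.19°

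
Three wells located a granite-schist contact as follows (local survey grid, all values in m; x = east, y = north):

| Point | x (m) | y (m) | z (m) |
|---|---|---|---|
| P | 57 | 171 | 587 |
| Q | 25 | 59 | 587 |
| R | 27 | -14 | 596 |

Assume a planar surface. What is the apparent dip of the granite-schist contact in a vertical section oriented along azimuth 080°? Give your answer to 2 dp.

20.22°

Let the plane be z = a·x + b·y + c.
Q−P: −32a − 112b = 0;  R−P: −30a − 185b = 9.
Solving gives a = 0.39375, b = −0.11250.
Unit vector along 080° is (sin 80°, cos 80°) = (0.9848, 0.1736).
Slope in that direction = a·(0.9848) + b·(0.1736) = 0.36823.
Apparent dip = arctan|0.36823| = 20.22° (true dip is 22.3°, so apparent ≤ true as expected).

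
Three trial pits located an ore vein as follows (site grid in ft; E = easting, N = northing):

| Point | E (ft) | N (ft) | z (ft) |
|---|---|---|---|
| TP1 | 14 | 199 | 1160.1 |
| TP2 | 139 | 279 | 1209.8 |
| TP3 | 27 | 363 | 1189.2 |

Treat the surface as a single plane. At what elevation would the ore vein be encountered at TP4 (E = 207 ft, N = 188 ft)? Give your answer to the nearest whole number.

1216 ft

Two edge vectors: TP1→TP2 = (125, 80, 49.7), TP1→TP3 = (13, 164, 29.1).
Normal n = (TP1→TP2) × (TP1→TP3) = (-5822.8, -2991.4, 19460).
So ∂z/∂E = −n_x/n_z = 0.29922 and ∂z/∂N = −n_y/n_z = 0.15372.
Intercept c from TP1: 1160.1 − 4.19 − 30.59 = 1125.32.
At (207, 188): z = 61.9 + 28.9 + 1125.32 = 1216.2 ft.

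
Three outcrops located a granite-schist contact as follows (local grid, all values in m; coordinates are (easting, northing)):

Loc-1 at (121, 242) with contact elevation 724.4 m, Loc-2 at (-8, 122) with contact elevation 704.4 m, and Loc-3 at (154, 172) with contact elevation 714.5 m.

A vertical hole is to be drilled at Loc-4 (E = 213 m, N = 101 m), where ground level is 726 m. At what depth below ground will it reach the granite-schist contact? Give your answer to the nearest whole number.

Two edge vectors: Loc-1→Loc-2 = (-129, -120, -20), Loc-1→Loc-3 = (33, -70, -9.9).
Normal n = (Loc-1→Loc-2) × (Loc-1→Loc-3) = (-212, -1937.1, 12990).
So ∂z/∂E = −n_x/n_z = 0.01632 and ∂z/∂N = −n_y/n_z = 0.14912.
Intercept c from Loc-1: 724.4 − 1.97 − 36.09 = 686.34.
At (213, 101): z_contact = 3.5 + 15.1 + 686.34 = 704.9 m.
Depth below ground = 726 − 704.9 = 21 m.

21 m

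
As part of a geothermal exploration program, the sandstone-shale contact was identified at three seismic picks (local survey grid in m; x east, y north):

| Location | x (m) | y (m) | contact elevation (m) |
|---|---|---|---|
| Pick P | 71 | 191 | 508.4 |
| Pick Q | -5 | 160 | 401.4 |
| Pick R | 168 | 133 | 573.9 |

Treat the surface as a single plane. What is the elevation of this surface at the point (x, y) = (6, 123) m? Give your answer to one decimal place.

386.7 m

Let the plane be z = a·x + b·y + c.
Pick Q−Pick P: −76a − 31b = −107;  Pick R−Pick P: 97a − 58b = 65.5.
Solving gives a = 1.11079, b = 0.72839.
Then c = 508.4 − a·71 − b·191 = 290.41.
At (6, 123): z = 6.7 + 89.6 + 290.41 = 386.7 m.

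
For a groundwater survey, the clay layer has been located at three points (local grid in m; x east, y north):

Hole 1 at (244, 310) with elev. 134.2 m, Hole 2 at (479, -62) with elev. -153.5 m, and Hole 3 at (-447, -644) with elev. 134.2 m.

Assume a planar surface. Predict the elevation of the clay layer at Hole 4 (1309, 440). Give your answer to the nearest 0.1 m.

Let the plane be z = a·x + b·y + c.
Hole 2−Hole 1: 235a − 372b = −287.7;  Hole 3−Hole 1: −691a − 954b = 0.
Solving gives a = −0.570328, b = 0.413099.
Then c = 134.2 − a·244 − b·310 = 145.30.
At (1309, 440): z = −746.6 + 181.8 + 145.30 = -419.5 m.

-419.5 m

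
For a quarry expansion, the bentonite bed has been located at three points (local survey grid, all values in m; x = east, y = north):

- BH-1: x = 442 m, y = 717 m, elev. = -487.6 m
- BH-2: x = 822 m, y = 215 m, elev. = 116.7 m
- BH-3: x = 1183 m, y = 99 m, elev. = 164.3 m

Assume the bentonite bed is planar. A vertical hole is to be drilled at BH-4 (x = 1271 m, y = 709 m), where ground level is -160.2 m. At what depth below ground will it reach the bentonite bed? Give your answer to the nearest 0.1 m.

595.0 m

Two edge vectors: BH-1→BH-2 = (380, -502, 604.3), BH-1→BH-3 = (741, -618, 651.9).
Normal n = (BH-1→BH-2) × (BH-1→BH-3) = (46203.6, 200064.3, 137142).
So ∂z/∂x = −n_x/n_z = −0.336903 and ∂z/∂y = −n_y/n_z = −1.458811.
Intercept c from BH-1: -487.6 + 148.91 + 1045.97 = 707.28.
At (1271, 709): z_contact = −428.20 − 1034.30 + 707.28 = -755.22 m.
Depth below ground = -160.2 − (-755.22) = 595.0 m.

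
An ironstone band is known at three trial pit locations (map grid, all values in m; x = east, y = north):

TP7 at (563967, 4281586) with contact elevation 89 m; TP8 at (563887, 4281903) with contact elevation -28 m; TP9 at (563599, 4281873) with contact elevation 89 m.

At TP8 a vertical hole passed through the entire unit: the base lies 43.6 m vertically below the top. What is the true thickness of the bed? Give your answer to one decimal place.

Two edge vectors: TP7→TP8 = (-80, 317, -117), TP7→TP9 = (-368, 287, 0).
Normal n = (TP7→TP8) × (TP7→TP9) = (33579, 43056, 93696).
So ∂z/∂x = −n_x/n_z = −0.35838 and ∂z/∂y = −n_y/n_z = −0.45953.
|∇z| = √(a²+b²) = 0.58276, so dip δ = arctan(0.58276) = 30.23°.
True thickness = vertical thickness × cos δ = 43.6 × cos 30.23° = 37.7 m.

37.7 m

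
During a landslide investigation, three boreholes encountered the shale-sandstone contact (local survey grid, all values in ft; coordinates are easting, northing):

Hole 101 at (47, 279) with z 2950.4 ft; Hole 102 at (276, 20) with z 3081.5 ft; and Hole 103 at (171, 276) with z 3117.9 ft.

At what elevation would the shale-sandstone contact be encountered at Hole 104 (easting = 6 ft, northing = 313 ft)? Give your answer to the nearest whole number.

2918 ft

Let the plane be z = a·easting + b·northing + c.
Hole 102−Hole 101: 229a − 259b = 131.1;  Hole 103−Hole 101: 124a − 3b = 167.5.
Solving gives a = 1.36782, b = 0.70321.
Then c = 2950.4 − a·47 − b·279 = 2689.92.
At (6, 313): z = 8.2 + 220.1 + 2689.92 = 2918.2 ft.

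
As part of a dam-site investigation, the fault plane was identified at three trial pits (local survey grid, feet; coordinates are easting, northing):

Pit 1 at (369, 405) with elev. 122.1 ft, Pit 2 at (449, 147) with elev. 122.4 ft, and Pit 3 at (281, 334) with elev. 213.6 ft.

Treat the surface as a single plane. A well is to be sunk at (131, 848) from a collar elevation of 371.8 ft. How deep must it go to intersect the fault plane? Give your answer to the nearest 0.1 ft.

166.6 ft

Let the plane be z = a·easting + b·northing + c.
Pit 2−Pit 1: 80a − 258b = 0.3;  Pit 3−Pit 1: −88a − 71b = 91.5.
Solving gives a = −0.83095, b = −0.25882.
Then c = 122.1 − a·369 − b·405 = 533.54.
At (131, 848): z_contact = −108.85 − 219.48 + 533.54 = 205.21 ft.
Depth below ground = 371.8 − 205.21 = 166.6 ft.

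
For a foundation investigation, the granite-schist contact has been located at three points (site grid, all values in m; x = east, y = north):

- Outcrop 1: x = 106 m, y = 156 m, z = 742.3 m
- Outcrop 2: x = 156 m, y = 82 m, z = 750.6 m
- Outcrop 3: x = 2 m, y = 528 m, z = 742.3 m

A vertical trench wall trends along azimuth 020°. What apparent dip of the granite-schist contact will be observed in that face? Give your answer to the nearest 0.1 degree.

Two edge vectors: Outcrop 1→Outcrop 2 = (50, -74, 8.3), Outcrop 1→Outcrop 3 = (-104, 372, 0).
Normal n = (Outcrop 1→Outcrop 2) × (Outcrop 1→Outcrop 3) = (-3087.6, -863.2, 10904).
So ∂z/∂x = −n_x/n_z = 0.28316 and ∂z/∂y = −n_y/n_z = 0.07916.
Unit vector along 020° is (sin 20°, cos 20°) = (0.3420, 0.9397).
Slope in that direction = a·(0.3420) + b·(0.9397) = 0.17124.
Apparent dip = arctan|0.17124| = 9.7° (true dip is 16.4°, so apparent ≤ true as expected).

9.7°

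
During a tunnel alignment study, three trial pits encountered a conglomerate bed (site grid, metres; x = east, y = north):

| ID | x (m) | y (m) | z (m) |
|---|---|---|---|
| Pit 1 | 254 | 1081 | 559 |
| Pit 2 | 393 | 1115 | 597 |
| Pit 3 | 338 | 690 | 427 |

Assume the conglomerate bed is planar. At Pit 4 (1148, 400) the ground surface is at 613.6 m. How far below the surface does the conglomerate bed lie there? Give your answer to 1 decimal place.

Let the plane be z = a·x + b·y + c.
Pit 2−Pit 1: 139a + 34b = 38;  Pit 3−Pit 1: 84a − 391b = −132.
Solving gives a = 0.181278, b = 0.376541.
Then c = 559 − a·254 − b·1081 = 105.92.
At (1148, 400): z_contact = 208.11 + 150.62 + 105.92 = 464.64 m.
Depth below ground = 613.6 − 464.64 = 149.0 m.

149.0 m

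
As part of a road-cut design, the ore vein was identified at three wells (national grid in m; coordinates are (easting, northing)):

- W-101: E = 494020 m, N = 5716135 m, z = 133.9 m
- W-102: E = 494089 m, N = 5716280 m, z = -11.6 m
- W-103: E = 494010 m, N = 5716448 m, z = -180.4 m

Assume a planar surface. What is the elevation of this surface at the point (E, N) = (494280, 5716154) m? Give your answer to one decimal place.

Let the plane be z = a·E + b·N + c.
W-102−W-101: 69a + 145b = −145.5;  W-103−W-101: −10a + 313b = −314.3.
Solving gives a = 0.001388467, b = −1.004108995.
Then c = 133.9 − a·494020 − b·5716135 = 5739070.54.
At (494280, 5716154): z = 686.3 − 5739641.6 + 5739070.54 = 115.2 m.

115.2 m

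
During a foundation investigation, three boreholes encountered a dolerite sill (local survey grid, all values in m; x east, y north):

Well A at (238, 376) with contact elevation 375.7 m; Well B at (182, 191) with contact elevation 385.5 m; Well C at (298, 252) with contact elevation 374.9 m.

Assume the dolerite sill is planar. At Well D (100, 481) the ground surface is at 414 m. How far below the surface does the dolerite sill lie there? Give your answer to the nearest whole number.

31 m

Two edge vectors: Well A→Well B = (-56, -185, 9.8), Well A→Well C = (60, -124, -0.8).
Normal n = (Well A→Well B) × (Well A→Well C) = (1363.2, 543.2, 18044).
So ∂z/∂x = −n_x/n_z = −0.07555 and ∂z/∂y = −n_y/n_z = −0.03010.
Intercept c from Well A: 375.7 + 17.98 + 11.32 = 405.00.
At (100, 481): z_contact = −7.6 − 14.5 + 405.00 = 383.0 m.
Depth below ground = 414 − 383.0 = 31 m.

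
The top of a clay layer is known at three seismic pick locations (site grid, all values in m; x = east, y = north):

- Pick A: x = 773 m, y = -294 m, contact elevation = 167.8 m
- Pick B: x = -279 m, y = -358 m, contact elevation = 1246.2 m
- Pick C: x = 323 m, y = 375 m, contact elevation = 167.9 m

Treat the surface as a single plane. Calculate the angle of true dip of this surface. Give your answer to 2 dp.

49.88°

Two edge vectors: Pick A→Pick B = (-1052, -64, 1078.4), Pick A→Pick C = (-450, 669, 0.1).
Normal n = (Pick A→Pick B) × (Pick A→Pick C) = (-721456, -485174.8, -732588).
So ∂z/∂x = −n_x/n_z = −0.98480 and ∂z/∂y = −n_y/n_z = −0.66228.
Gradient magnitude |∇z| = √(a² + b²) = √(0.96984 + 0.43861) = 1.18678.
True dip = arctan(1.18678) = 49.88°, dipping toward NE (azimuth ≈ 056°).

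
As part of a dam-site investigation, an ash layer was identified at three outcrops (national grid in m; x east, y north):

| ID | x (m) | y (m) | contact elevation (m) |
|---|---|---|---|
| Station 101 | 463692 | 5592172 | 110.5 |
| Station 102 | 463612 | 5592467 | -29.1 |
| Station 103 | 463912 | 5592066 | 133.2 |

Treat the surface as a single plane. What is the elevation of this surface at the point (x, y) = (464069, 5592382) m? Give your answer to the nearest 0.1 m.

-51.2 m

Two edge vectors: Station 101→Station 102 = (-80, 295, -139.6), Station 101→Station 103 = (220, -106, 22.7).
Normal n = (Station 101→Station 102) × (Station 101→Station 103) = (-8101.1, -28896, -56420).
So ∂z/∂x = −n_x/n_z = −0.143585608 and ∂z/∂y = −n_y/n_z = −0.512158809.
Intercept c from Station 101: 110.5 + 66579.50 + 2864080.15 = 2930770.15.
At (464069, 5592382): z = −66633.6 − 2864187.7 + 2930770.15 = -51.2 m.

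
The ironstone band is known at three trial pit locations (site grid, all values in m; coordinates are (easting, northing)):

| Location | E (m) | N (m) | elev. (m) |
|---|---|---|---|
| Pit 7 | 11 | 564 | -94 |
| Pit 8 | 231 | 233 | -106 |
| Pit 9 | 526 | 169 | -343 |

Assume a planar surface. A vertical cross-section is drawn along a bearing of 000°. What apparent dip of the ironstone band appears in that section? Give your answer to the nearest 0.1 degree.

Let the plane be z = a·E + b·N + c.
Pit 8−Pit 7: 220a − 331b = −12;  Pit 9−Pit 7: 515a − 395b = −249.
Solving gives a = −0.92956, b = −0.58158.
Unit vector along 000° is (sin 0°, cos 0°) = (0.0000, 1.0000).
Slope in that direction = a·(0.0000) + b·(1.0000) = −0.58158.
Apparent dip = arctan|0.58158| = 30.2° (true dip is 47.6°, so apparent ≤ true as expected).

30.2°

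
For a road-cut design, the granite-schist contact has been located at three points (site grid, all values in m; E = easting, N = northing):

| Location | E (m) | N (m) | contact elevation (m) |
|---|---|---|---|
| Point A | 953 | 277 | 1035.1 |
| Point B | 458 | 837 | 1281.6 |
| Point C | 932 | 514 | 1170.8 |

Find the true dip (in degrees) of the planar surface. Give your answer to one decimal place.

31.4°

Let the plane be z = a·E + b·N + c.
Point B−Point A: −495a + 560b = 246.5;  Point C−Point A: −21a + 237b = 135.7.
Solving gives a = 0.16647, b = 0.58732.
Gradient magnitude |∇z| = √(a² + b²) = √(0.02771 + 0.34495) = 0.61046.
True dip = arctan(0.61046) = 31.4°, dipping toward SSW (azimuth ≈ 196°).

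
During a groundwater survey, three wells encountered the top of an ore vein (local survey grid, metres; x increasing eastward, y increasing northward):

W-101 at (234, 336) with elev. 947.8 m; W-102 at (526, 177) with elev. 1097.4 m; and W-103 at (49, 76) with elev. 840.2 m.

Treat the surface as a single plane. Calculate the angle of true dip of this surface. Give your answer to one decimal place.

28.1°

Two edge vectors: W-101→W-102 = (292, -159, 149.6), W-101→W-103 = (-185, -260, -107.6).
Normal n = (W-101→W-102) × (W-101→W-103) = (56004.4, 3743.2, -105335).
So ∂z/∂x = −n_x/n_z = 0.53168 and ∂z/∂y = −n_y/n_z = 0.03554.
Gradient magnitude |∇z| = √(a² + b²) = √(0.28268 + 0.00126) = 0.53287.
True dip = arctan(0.53287) = 28.1°, dipping toward W (azimuth ≈ 266°).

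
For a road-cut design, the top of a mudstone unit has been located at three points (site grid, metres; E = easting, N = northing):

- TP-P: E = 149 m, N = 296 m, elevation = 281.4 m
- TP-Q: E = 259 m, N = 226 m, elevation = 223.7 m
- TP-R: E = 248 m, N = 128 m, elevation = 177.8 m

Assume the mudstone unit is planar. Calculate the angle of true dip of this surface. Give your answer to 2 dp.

28.17°

Let the plane be z = a·E + b·N + c.
TP-Q−TP-P: 110a − 70b = −57.7;  TP-R−TP-P: 99a − 168b = −103.6.
Solving gives a = −0.21139, b = 0.49210.
Gradient magnitude |∇z| = √(a² + b²) = √(0.04469 + 0.24216) = 0.53558.
True dip = arctan(0.53558) = 28.17°, dipping toward SSE (azimuth ≈ 157°).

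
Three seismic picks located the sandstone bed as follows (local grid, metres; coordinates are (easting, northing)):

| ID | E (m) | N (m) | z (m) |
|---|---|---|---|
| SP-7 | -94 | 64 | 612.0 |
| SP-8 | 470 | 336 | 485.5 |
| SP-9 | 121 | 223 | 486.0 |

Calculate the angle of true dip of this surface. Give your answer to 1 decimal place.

Two edge vectors: SP-7→SP-8 = (564, 272, -126.5), SP-7→SP-9 = (215, 159, -126).
Normal n = (SP-7→SP-8) × (SP-7→SP-9) = (-14158.5, 43866.5, 31196).
So ∂z/∂E = −n_x/n_z = 0.45386 and ∂z/∂N = −n_y/n_z = −1.40616.
Gradient magnitude |∇z| = √(a² + b²) = √(0.20599 + 1.97728) = 1.47759.
True dip = arctan(1.47759) = 55.9°, dipping toward NNW (azimuth ≈ 342°).

55.9°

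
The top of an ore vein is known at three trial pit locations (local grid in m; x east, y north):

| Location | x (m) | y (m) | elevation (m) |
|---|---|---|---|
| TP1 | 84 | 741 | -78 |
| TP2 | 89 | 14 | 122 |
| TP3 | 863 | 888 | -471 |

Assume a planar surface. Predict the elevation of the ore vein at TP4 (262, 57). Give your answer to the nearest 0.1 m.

31.8 m

Let the plane be z = a·x + b·y + c.
TP2−TP1: 5a − 727b = 200;  TP3−TP1: 779a + 147b = −393.
Solving gives a = −0.45199, b = −0.27821.
Then c = -78 − a·84 − b·741 = 166.12.
At (262, 57): z = −118.4 − 15.9 + 166.12 = 31.8 m.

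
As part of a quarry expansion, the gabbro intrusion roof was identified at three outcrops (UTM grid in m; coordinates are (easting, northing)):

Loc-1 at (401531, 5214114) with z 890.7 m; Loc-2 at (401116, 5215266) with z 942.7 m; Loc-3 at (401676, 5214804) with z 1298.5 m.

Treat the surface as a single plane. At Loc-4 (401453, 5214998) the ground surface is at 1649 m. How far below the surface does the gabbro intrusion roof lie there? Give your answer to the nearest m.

Let the plane be z = a·E + b·N + c.
Loc-2−Loc-1: −415a + 1152b = 52;  Loc-3−Loc-1: 145a + 690b = 407.8.
Solving gives a = 0.95702508, b = 0.38990053.
Then c = 890.7 − a·401531 − b·5214114 = −2416370.33.
At (401453, 5214998): z_contact = 384200.6 + 2033330.5 − 2416370.33 = 1160.7 m.
Depth below ground = 1649 − 1160.7 = 488 m.

488 m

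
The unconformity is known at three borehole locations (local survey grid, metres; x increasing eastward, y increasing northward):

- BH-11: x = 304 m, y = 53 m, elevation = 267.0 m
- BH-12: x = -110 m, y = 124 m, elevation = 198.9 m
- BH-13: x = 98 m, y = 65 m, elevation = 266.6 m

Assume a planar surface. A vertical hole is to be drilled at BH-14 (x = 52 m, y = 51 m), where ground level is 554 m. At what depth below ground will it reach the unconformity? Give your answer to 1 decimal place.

Let the plane be z = a·x + b·y + c.
BH-12−BH-11: −414a + 71b = −68.1;  BH-13−BH-11: −206a + 12b = −0.4.
Solving gives a = −0.08167, b = −1.43539.
Then c = 267 − a·304 − b·53 = 367.90.
At (52, 51): z_contact = −4.25 − 73.20 + 367.90 = 290.45 m.
Depth below ground = 554 − 290.45 = 263.5 m.

263.5 m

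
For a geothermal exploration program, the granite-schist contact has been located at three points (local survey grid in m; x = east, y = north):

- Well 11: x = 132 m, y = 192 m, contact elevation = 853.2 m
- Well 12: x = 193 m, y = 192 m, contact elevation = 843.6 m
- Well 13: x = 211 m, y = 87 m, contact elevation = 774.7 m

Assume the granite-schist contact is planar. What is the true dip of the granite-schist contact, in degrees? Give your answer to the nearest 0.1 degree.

33.0°

Two edge vectors: Well 11→Well 12 = (61, 0, -9.6), Well 11→Well 13 = (79, -105, -78.5).
Normal n = (Well 11→Well 12) × (Well 11→Well 13) = (-1008, 4030.1, -6405).
So ∂z/∂x = −n_x/n_z = −0.15738 and ∂z/∂y = −n_y/n_z = 0.62921.
Gradient magnitude |∇z| = √(a² + b²) = √(0.02477 + 0.39591) = 0.64859.
True dip = arctan(0.64859) = 33.0°, dipping toward SSE (azimuth ≈ 166°).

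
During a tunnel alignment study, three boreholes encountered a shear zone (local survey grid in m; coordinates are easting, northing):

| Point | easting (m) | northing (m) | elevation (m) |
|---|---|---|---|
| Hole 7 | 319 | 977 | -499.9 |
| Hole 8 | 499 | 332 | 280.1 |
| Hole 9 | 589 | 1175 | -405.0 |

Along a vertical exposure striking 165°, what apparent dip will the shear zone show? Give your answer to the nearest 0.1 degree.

49.2°

Two edge vectors: Hole 7→Hole 8 = (180, -645, 780), Hole 7→Hole 9 = (270, 198, 94.9).
Normal n = (Hole 7→Hole 8) × (Hole 7→Hole 9) = (-215650.5, 193518, 209790).
So ∂z/∂easting = −n_x/n_z = 1.02794 and ∂z/∂northing = −n_y/n_z = −0.92244.
Unit vector along 165° is (sin 165°, cos 165°) = (0.2588, -0.9659).
Slope in that direction = a·(0.2588) + b·(-0.9659) = 1.15705.
Apparent dip = arctan|1.15705| = 49.2° (true dip is 54.1°, so apparent ≤ true as expected).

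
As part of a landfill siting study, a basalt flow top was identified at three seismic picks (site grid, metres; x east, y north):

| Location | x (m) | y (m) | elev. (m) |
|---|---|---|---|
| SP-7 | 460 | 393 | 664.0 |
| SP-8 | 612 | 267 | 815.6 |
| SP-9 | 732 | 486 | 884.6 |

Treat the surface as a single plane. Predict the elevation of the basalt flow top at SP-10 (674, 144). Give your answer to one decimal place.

Let the plane be z = a·x + b·y + c.
SP-8−SP-7: 152a − 126b = 151.6;  SP-9−SP-7: 272a + 93b = 220.6.
Solving gives a = 0.86544, b = −0.15915.
Then c = 664 − a·460 − b·393 = 328.44.
At (674, 144): z = 583.3 − 22.9 + 328.44 = 888.8 m.

888.8 m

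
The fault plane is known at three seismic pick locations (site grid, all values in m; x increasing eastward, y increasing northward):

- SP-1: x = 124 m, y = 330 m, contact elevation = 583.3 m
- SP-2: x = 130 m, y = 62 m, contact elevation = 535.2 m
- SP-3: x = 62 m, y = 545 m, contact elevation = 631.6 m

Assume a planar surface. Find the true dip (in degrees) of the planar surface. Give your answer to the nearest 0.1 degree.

Two edge vectors: SP-1→SP-2 = (6, -268, -48.1), SP-1→SP-3 = (-62, 215, 48.3).
Normal n = (SP-1→SP-2) × (SP-1→SP-3) = (-2602.9, 2692.4, -15326).
So ∂z/∂x = −n_x/n_z = −0.16984 and ∂z/∂y = −n_y/n_z = 0.17568.
Gradient magnitude |∇z| = √(a² + b²) = √(0.02884 + 0.03086) = 0.24435.
True dip = arctan(0.24435) = 13.7°, dipping toward SE (azimuth ≈ 136°).

13.7°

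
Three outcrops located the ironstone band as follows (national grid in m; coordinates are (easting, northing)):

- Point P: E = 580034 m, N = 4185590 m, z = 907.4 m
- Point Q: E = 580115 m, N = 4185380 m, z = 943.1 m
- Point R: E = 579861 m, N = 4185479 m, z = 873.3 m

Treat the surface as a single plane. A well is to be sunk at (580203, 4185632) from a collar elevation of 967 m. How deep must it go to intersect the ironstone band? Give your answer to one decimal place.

21.3 m

Two edge vectors: Point P→Point Q = (81, -210, 35.7), Point P→Point R = (-173, -111, -34.1).
Normal n = (Point P→Point Q) × (Point P→Point R) = (11123.7, -3414, -45321).
So ∂z/∂E = −n_x/n_z = 0.245442510 and ∂z/∂N = −n_y/n_z = −0.075329318.
Intercept c from Point P: 907.4 − 142365.00 + 315297.64 = 173840.04.
At (580203, 4185632): z_contact = 142406.48 − 315300.80 + 173840.04 = 945.72 m.
Depth below ground = 967 − 945.72 = 21.3 m.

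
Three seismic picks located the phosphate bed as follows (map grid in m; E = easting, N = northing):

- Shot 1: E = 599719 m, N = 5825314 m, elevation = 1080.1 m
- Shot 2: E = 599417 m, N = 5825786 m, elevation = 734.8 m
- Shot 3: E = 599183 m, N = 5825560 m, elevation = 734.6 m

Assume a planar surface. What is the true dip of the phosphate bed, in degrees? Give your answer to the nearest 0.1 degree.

Let the plane be z = a·E + b·N + c.
Shot 2−Shot 1: −302a + 472b = −345.3;  Shot 3−Shot 1: −536a + 246b = −345.5.
Solving gives a = 0.43723, b = −0.45182.
Gradient magnitude |∇z| = √(a² + b²) = √(0.19117 + 0.20414) = 0.62873.
True dip = arctan(0.62873) = 32.2°, dipping toward NW (azimuth ≈ 316°).

32.2°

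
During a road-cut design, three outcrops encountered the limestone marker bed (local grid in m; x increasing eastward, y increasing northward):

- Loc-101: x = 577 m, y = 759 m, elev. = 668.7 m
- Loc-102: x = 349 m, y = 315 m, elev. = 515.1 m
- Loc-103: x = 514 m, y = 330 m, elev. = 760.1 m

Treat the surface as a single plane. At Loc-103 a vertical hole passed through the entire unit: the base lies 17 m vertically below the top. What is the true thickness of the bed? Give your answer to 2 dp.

Let the plane be z = a·x + b·y + c.
Loc-102−Loc-101: −228a − 444b = −153.6;  Loc-103−Loc-101: −63a − 429b = 91.4.
Solving gives a = 1.52457, b = −0.43694.
|∇z| = √(a²+b²) = 1.58595, so dip δ = arctan(1.58595) = 57.77°.
True thickness = vertical thickness × cos δ = 17 × cos 57.77° = 9.07 m.

9.07 m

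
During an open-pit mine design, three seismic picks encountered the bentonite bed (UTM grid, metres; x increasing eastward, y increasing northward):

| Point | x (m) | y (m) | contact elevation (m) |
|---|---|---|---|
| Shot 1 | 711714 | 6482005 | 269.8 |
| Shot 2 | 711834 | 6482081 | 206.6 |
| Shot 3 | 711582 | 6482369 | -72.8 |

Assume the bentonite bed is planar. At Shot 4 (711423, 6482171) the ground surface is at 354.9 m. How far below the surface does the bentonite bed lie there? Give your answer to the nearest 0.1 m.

Let the plane be z = a·x + b·y + c.
Shot 2−Shot 1: 120a + 76b = −63.2;  Shot 3−Shot 1: −132a + 364b = −342.6.
Solving gives a = 0.056464105, b = −0.920732797.
Then c = 269.8 − a·711714 − b·6482005 = 5928278.10.
At (711423, 6482171): z_contact = 40169.86 − 5968347.44 + 5928278.10 = 100.53 m.
Depth below ground = 354.9 − 100.53 = 254.4 m.

254.4 m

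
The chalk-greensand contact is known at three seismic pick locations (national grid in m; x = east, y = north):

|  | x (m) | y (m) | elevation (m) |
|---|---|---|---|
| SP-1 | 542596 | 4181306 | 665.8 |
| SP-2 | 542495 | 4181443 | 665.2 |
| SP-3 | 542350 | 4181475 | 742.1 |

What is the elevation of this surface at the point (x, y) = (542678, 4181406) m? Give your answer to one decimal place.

566.5 m

Let the plane be z = a·x + b·y + c.
SP-2−SP-1: −101a + 137b = −0.6;  SP-3−SP-1: −246a + 169b = 76.3.
Solving gives a = −0.634551795, b = −0.472187819.
Then c = 665.8 − a·542596 − b·4181306 = 2319332.83.
At (542678, 4181406): z = −344357.3 − 1974409.0 + 2319332.83 = 566.5 m.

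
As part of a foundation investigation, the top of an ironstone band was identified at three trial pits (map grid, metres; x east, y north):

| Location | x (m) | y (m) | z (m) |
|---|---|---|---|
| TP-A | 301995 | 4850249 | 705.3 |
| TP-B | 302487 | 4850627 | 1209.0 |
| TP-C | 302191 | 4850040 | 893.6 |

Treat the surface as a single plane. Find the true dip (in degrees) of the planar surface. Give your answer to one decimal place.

44.9°

Two edge vectors: TP-A→TP-B = (492, 378, 503.7), TP-A→TP-C = (196, -209, 188.3).
Normal n = (TP-A→TP-B) × (TP-A→TP-C) = (176450.7, 6081.6, -176916).
So ∂z/∂x = −n_x/n_z = 0.99737 and ∂z/∂y = −n_y/n_z = 0.03438.
Gradient magnitude |∇z| = √(a² + b²) = √(0.99475 + 0.00118) = 0.99796.
True dip = arctan(0.99796) = 44.9°, dipping toward W (azimuth ≈ 268°).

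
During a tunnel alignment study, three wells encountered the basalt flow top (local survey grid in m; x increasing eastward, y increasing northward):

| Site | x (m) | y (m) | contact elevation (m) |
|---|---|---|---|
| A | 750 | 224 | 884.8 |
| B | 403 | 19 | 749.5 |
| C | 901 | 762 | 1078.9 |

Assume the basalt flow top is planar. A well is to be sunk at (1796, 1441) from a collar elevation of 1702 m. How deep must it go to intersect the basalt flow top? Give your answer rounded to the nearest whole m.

Two edge vectors: A→B = (-347, -205, -135.3), A→C = (151, 538, 194.1).
Normal n = (A→B) × (A→C) = (33000.9, 46922.4, -155731).
So ∂z/∂x = −n_x/n_z = 0.21191 and ∂z/∂y = −n_y/n_z = 0.30130.
Intercept c from A: 884.8 − 158.93 − 67.49 = 658.38.
At (1796, 1441): z_contact = 380.6 + 434.2 + 658.38 = 1473.1 m.
Depth below ground = 1702 − 1473.1 = 229 m.

229 m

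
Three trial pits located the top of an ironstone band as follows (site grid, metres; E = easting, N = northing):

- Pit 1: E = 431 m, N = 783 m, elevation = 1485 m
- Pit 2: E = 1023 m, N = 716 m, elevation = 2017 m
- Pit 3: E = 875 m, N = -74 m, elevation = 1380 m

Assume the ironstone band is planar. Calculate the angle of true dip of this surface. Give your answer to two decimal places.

Let the plane be z = a·E + b·N + c.
Pit 2−Pit 1: 592a − 67b = 532;  Pit 3−Pit 1: 444a − 857b = −105.
Solving gives a = 0.96935, b = 0.62473.
Gradient magnitude |∇z| = √(a² + b²) = √(0.93964 + 0.39029) = 1.15323.
True dip = arctan(1.15323) = 49.07°, dipping toward WSW (azimuth ≈ 237°).

49.07°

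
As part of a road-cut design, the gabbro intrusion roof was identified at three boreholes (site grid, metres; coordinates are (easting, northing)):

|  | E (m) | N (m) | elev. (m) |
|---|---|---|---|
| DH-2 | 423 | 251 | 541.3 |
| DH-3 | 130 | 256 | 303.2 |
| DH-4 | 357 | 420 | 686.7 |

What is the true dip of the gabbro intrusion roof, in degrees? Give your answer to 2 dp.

55.39°

Let the plane be z = a·E + b·N + c.
DH-3−DH-2: −293a + 5b = −238.1;  DH-4−DH-2: −66a + 169b = 145.4.
Solving gives a = 0.83286, b = 1.18561.
Gradient magnitude |∇z| = √(a² + b²) = √(0.69366 + 1.40568) = 1.44891.
True dip = arctan(1.44891) = 55.39°, dipping toward SW (azimuth ≈ 215°).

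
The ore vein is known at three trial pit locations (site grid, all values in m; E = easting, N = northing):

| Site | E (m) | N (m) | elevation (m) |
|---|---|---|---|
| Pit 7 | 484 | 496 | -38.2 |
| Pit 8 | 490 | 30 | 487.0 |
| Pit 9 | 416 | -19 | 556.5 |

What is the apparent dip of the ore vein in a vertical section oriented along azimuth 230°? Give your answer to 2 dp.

Let the plane be z = a·E + b·N + c.
Pit 8−Pit 7: 6a − 466b = 525.2;  Pit 9−Pit 7: −68a − 515b = 594.7.
Solving gives a = −0.19128, b = −1.12950.
Unit vector along 230° is (sin 230°, cos 230°) = (-0.7660, -0.6428).
Slope in that direction = a·(-0.7660) + b·(-0.6428) = 0.87256.
Apparent dip = arctan|0.87256| = 41.11° (true dip is 48.9°, so apparent ≤ true as expected).

41.11°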